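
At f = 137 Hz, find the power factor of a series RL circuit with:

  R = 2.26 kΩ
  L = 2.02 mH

Step 1 — Angular frequency: ω = 2π·f = 2π·137 = 860.8 rad/s.
Step 2 — Component impedances:
  R: Z = R = 2260 Ω
  L: Z = jωL = j·860.8·0.00202 = 0 + j1.739 Ω
Step 3 — Series combination: Z_total = R + L = 2260 + j1.739 Ω = 2260∠0.0° Ω.
Step 4 — Power factor: PF = cos(φ) = Re(Z)/|Z| = 2260/2260 = 1.
Step 5 — Type: Im(Z) = 1.739 ⇒ lagging (phase φ = 0.0°).

PF = 1 (lagging, φ = 0.0°)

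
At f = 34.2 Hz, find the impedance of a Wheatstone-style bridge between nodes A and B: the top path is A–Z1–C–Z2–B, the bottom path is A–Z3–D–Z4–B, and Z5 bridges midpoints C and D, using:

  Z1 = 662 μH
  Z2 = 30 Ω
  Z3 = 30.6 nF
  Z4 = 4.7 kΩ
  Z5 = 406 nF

Step 1 — Angular frequency: ω = 2π·f = 2π·34.2 = 214.9 rad/s.
Step 2 — Component impedances:
  Z1: Z = jωL = j·214.9·0.000662 = 0 + j0.1423 Ω
  Z2: Z = R = 30 Ω
  Z3: Z = 1/(jωC) = -j/(ω·C) = 0 - j1.521e+05 Ω
  Z4: Z = R = 4700 Ω
  Z5: Z = 1/(jωC) = -j/(ω·C) = 0 - j1.146e+04 Ω
Step 3 — Bridge requires nodal analysis (the Z5 bridge couples midpoints C and D, so the two paths cannot be reduced to a simple series/parallel combination). Setting node B to ground and injecting 1 A at node A, the 3-node admittance system at A, C, D solves to V_A = Z_AB = 29.97 + j0.07169 Ω = 29.97∠0.1° Ω.

Z = 29.97 + j0.07169 Ω = 29.97∠0.1° Ω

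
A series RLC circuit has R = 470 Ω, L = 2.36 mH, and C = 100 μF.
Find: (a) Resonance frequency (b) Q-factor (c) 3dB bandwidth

Step 1 — Resonance: ω₀ = 1/√(LC) = 1/√(0.00236·0.0001) = 2058 rad/s.
Step 2 — f₀ = ω₀/(2π) = 327.6 Hz.
Step 3 — Series Q: Q = ω₀L/R = 2058·0.00236/470 = 0.01034.
Step 4 — Bandwidth: Δω = ω₀/Q = 1.992e+05 rad/s; BW = Δω/(2π) = 3.17e+04 Hz.

(a) f₀ = 327.6 Hz  (b) Q = 0.01034  (c) BW = 3.17e+04 Hz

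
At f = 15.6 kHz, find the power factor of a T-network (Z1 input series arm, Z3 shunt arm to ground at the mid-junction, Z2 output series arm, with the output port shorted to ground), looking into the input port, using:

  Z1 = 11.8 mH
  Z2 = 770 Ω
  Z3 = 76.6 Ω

Step 1 — Angular frequency: ω = 2π·f = 2π·1.56e+04 = 9.802e+04 rad/s.
Step 2 — Component impedances:
  Z1: Z = jωL = j·9.802e+04·0.0118 = 0 + j1157 Ω
  Z2: Z = R = 770 Ω
  Z3: Z = R = 76.6 Ω
Step 3 — With the output port shorted to ground, the output series arm Z2 runs from the junction to ground; the shunt arm Z3 also runs from the junction to ground. They appear in parallel: Z3 || Z2 = 69.67 Ω.
Step 4 — Series with input arm Z1: Z_in = Z1 + (Z3 || Z2) = 69.67 + j1157 Ω = 1159∠86.6° Ω.
Step 5 — Power factor: PF = cos(φ) = Re(Z)/|Z| = 69.669/1158.7 = 0.06013.
Step 6 — Type: Im(Z) = 1157 ⇒ lagging (phase φ = 86.6°).

PF = 0.06013 (lagging, φ = 86.6°)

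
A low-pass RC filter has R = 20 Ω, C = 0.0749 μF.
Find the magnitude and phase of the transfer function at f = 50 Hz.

Step 1 — Angular frequency: ω = 2π·50 = 314.2 rad/s.
Step 2 — Transfer function: H(jω) = 1/(1 + jωRC).
Step 3 — Denominator: 1 + jωRC = 1 + j·314.2·20·7.49e-08 = 1 + j0.0004706.
Step 4 — H = 1 - j0.0004706.
Step 5 — Magnitude: |H| = 1 (-0.0 dB); phase: φ = -0.0°.

|H| = 1 (-0.0 dB), φ = -0.0°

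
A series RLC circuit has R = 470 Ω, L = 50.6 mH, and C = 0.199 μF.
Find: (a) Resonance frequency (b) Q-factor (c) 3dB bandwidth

Step 1 — Resonance: ω₀ = 1/√(LC) = 1/√(0.0506·1.99e-07) = 9965 rad/s.
Step 2 — f₀ = ω₀/(2π) = 1586 Hz.
Step 3 — Series Q: Q = ω₀L/R = 9965·0.0506/470 = 1.073.
Step 4 — Bandwidth: Δω = ω₀/Q = 9289 rad/s; BW = Δω/(2π) = 1478 Hz.

(a) f₀ = 1586 Hz  (b) Q = 1.073  (c) BW = 1478 Hz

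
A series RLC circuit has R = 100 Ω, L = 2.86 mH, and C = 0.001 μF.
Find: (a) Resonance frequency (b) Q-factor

Step 1 — Resonance condition Im(Z)=0 gives ω₀ = 1/√(LC).
Step 2 — ω₀ = 1/√(0.00286·1e-09) = 5.913e+05 rad/s.
Step 3 — f₀ = ω₀/(2π) = 9.411e+04 Hz.
Step 4 — Series Q: Q = ω₀L/R = 5.913e+05·0.00286/100 = 16.91.

(a) f₀ = 9.411e+04 Hz  (b) Q = 16.91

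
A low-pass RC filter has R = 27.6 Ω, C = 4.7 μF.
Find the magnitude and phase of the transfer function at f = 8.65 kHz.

Step 1 — Angular frequency: ω = 2π·8650 = 5.435e+04 rad/s.
Step 2 — Transfer function: H(jω) = 1/(1 + jωRC).
Step 3 — Denominator: 1 + jωRC = 1 + j·5.435e+04·27.6·4.7e-06 = 1 + j7.05.
Step 4 — H = 0.01972 - j0.139.
Step 5 — Magnitude: |H| = 0.1404 (-17.1 dB); phase: φ = -81.9°.

|H| = 0.1404 (-17.1 dB), φ = -81.9°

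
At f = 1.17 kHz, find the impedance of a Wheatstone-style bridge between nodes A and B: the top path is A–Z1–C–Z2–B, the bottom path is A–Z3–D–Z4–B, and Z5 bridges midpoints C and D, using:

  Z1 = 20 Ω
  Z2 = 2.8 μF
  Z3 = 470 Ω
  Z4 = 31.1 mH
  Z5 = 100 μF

Step 1 — Angular frequency: ω = 2π·f = 2π·1170 = 7351 rad/s.
Step 2 — Component impedances:
  Z1: Z = R = 20 Ω
  Z2: Z = 1/(jωC) = -j/(ω·C) = 0 - j48.58 Ω
  Z3: Z = R = 470 Ω
  Z4: Z = jωL = j·7351·0.0311 = 0 + j228.6 Ω
  Z5: Z = 1/(jωC) = -j/(ω·C) = 0 - j1.36 Ω
Step 3 — Bridge requires nodal analysis (the Z5 bridge couples midpoints C and D, so the two paths cannot be reduced to a simple series/parallel combination). Setting node B to ground and injecting 1 A at node A, the 3-node admittance system at A, C, D solves to V_A = Z_AB = 19.18 - j61.82 Ω = 64.73∠-72.8° Ω.

Z = 19.18 - j61.82 Ω = 64.73∠-72.8° Ω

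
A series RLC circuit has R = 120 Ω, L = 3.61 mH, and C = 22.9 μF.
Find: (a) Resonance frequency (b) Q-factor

Step 1 — Resonance condition Im(Z)=0 gives ω₀ = 1/√(LC).
Step 2 — ω₀ = 1/√(0.00361·2.29e-05) = 3478 rad/s.
Step 3 — f₀ = ω₀/(2π) = 553.5 Hz.
Step 4 — Series Q: Q = ω₀L/R = 3478·0.00361/120 = 0.1046.

(a) f₀ = 553.5 Hz  (b) Q = 0.1046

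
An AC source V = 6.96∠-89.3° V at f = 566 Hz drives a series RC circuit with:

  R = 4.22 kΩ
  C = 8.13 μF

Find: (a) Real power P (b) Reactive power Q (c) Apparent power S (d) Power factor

Step 1 — Angular frequency: ω = 2π·f = 2π·566 = 3556 rad/s.
Step 2 — Component impedances:
  R: Z = R = 4220 Ω
  C: Z = 1/(jωC) = -j/(ω·C) = 0 - j34.59 Ω
Step 3 — Series combination: Z_total = R + C = 4220 - j34.59 Ω = 4220∠-0.5° Ω.
Step 4 — Source phasor: V = 6.96∠-89.3° V = 0.08503 - j6.959 V.
Step 5 — Current: I = V / Z = 3.366e-05 - j0.001649 A = 0.001649∠-88.8° A.
Step 6 — Complex power: S = V·I* = 0.01148 - j9.408e-05 VA.
Step 7 — Real power: P = Re(S) = 0.01148 W.
Step 8 — Reactive power: Q = Im(S) = -9.408e-05 VAR.
Step 9 — Apparent power: |S| = 0.01148 VA.
Step 10 — Power factor: PF = P/|S| = 1 (leading).

(a) P = 0.01148 W  (b) Q = -9.408e-05 VAR  (c) S = 0.01148 VA  (d) PF = 1 (leading)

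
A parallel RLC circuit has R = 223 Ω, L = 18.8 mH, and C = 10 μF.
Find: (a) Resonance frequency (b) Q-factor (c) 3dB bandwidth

Step 1 — Resonance: ω₀ = 1/√(LC) = 1/√(0.0188·1e-05) = 2306 rad/s.
Step 2 — f₀ = ω₀/(2π) = 367.1 Hz.
Step 3 — Parallel Q: Q = R/(ω₀L) = 223/(2306·0.0188) = 5.143.
Step 4 — Bandwidth: Δω = ω₀/Q = 448.4 rad/s; BW = Δω/(2π) = 71.37 Hz.

(a) f₀ = 367.1 Hz  (b) Q = 5.143  (c) BW = 71.37 Hz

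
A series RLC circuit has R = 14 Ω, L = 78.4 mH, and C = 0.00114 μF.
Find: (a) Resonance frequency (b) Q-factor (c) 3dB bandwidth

Step 1 — Resonance: ω₀ = 1/√(LC) = 1/√(0.0784·1.14e-09) = 1.058e+05 rad/s.
Step 2 — f₀ = ω₀/(2π) = 1.683e+04 Hz.
Step 3 — Series Q: Q = ω₀L/R = 1.058e+05·0.0784/14 = 592.3.
Step 4 — Bandwidth: Δω = ω₀/Q = 178.6 rad/s; BW = Δω/(2π) = 28.42 Hz.

(a) f₀ = 1.683e+04 Hz  (b) Q = 592.3  (c) BW = 28.42 Hz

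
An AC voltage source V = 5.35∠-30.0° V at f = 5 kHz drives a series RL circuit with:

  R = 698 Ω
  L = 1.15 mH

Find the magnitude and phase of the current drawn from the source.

Step 1 — Angular frequency: ω = 2π·f = 2π·5000 = 3.142e+04 rad/s.
Step 2 — Component impedances:
  R: Z = R = 698 Ω
  L: Z = jωL = j·3.142e+04·0.00115 = 0 + j36.13 Ω
Step 3 — Series combination: Z_total = R + L = 698 + j36.13 Ω = 698.9∠3.0° Ω.
Step 4 — Source phasor: V = 5.35∠-30.0° V = 4.633 - j2.675 V.
Step 5 — Ohm's law: I = V / Z_total = (4.633 - j2.675) / (698 + j36.13) = 0.006422 - j0.004165 A.
Step 6 — Convert to polar: |I| = 0.007655 A, ∠I = -33.0°.

I = 0.007655∠-33.0° A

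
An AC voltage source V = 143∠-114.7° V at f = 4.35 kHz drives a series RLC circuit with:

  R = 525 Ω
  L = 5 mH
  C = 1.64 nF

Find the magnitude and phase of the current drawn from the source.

Step 1 — Angular frequency: ω = 2π·f = 2π·4350 = 2.733e+04 rad/s.
Step 2 — Component impedances:
  R: Z = R = 525 Ω
  L: Z = jωL = j·2.733e+04·0.005 = 0 + j136.7 Ω
  C: Z = 1/(jωC) = -j/(ω·C) = 0 - j2.231e+04 Ω
Step 3 — Series combination: Z_total = R + L + C = 525 - j2.217e+04 Ω = 2.218e+04∠-88.6° Ω.
Step 4 — Source phasor: V = 143∠-114.7° V = -59.75 - j129.9 V.
Step 5 — Ohm's law: I = V / Z_total = (-59.75 - j129.9) / (525 - j2.217e+04) = 0.005792 - j0.002832 A.
Step 6 — Convert to polar: |I| = 0.006448 A, ∠I = -26.1°.

I = 0.006448∠-26.1° A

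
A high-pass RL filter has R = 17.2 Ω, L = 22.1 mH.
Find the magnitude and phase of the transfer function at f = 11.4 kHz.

Step 1 — Angular frequency: ω = 2π·1.14e+04 = 7.163e+04 rad/s.
Step 2 — Transfer function: H(jω) = jωL/(R + jωL).
Step 3 — Numerator jωL = j·1583; denominator R + jωL = 17.2 + j1583.
Step 4 — H = 0.9999 + j0.01086.
Step 5 — Magnitude: |H| = 0.9999 (-0.0 dB); phase: φ = 0.6°.

|H| = 0.9999 (-0.0 dB), φ = 0.6°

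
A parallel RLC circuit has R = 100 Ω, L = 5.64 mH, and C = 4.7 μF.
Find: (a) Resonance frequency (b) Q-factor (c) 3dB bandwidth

Step 1 — Resonance: ω₀ = 1/√(LC) = 1/√(0.00564·4.7e-06) = 6142 rad/s.
Step 2 — f₀ = ω₀/(2π) = 977.5 Hz.
Step 3 — Parallel Q: Q = R/(ω₀L) = 100/(6142·0.00564) = 2.887.
Step 4 — Bandwidth: Δω = ω₀/Q = 2128 rad/s; BW = Δω/(2π) = 338.6 Hz.

(a) f₀ = 977.5 Hz  (b) Q = 2.887  (c) BW = 338.6 Hz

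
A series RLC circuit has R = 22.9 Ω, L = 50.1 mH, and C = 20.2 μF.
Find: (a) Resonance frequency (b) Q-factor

Step 1 — Resonance condition Im(Z)=0 gives ω₀ = 1/√(LC).
Step 2 — ω₀ = 1/√(0.0501·2.02e-05) = 994 rad/s.
Step 3 — f₀ = ω₀/(2π) = 158.2 Hz.
Step 4 — Series Q: Q = ω₀L/R = 994·0.0501/22.9 = 2.175.

(a) f₀ = 158.2 Hz  (b) Q = 2.175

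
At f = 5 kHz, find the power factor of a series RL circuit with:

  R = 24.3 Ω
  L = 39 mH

Step 1 — Angular frequency: ω = 2π·f = 2π·5000 = 3.142e+04 rad/s.
Step 2 — Component impedances:
  R: Z = R = 24.3 Ω
  L: Z = jωL = j·3.142e+04·0.039 = 0 + j1225 Ω
Step 3 — Series combination: Z_total = R + L = 24.3 + j1225 Ω = 1225∠88.9° Ω.
Step 4 — Power factor: PF = cos(φ) = Re(Z)/|Z| = 24.3/1225.5 = 0.01983.
Step 5 — Type: Im(Z) = 1225 ⇒ lagging (phase φ = 88.9°).

PF = 0.01983 (lagging, φ = 88.9°)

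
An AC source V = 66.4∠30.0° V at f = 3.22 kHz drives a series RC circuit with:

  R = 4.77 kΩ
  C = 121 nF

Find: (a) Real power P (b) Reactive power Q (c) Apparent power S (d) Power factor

Step 1 — Angular frequency: ω = 2π·f = 2π·3220 = 2.023e+04 rad/s.
Step 2 — Component impedances:
  R: Z = R = 4770 Ω
  C: Z = 1/(jωC) = -j/(ω·C) = 0 - j408.5 Ω
Step 3 — Series combination: Z_total = R + C = 4770 - j408.5 Ω = 4787∠-4.9° Ω.
Step 4 — Source phasor: V = 66.4∠30.0° V = 57.5 + j33.2 V.
Step 5 — Current: I = V / Z = 0.01138 + j0.007934 A = 0.01387∠34.9° A.
Step 6 — Complex power: S = V·I* = 0.9176 - j0.07858 VA.
Step 7 — Real power: P = Re(S) = 0.9176 W.
Step 8 — Reactive power: Q = Im(S) = -0.07858 VAR.
Step 9 — Apparent power: |S| = 0.9209 VA.
Step 10 — Power factor: PF = P/|S| = 0.9964 (leading).

(a) P = 0.9176 W  (b) Q = -0.07858 VAR  (c) S = 0.9209 VA  (d) PF = 0.9964 (leading)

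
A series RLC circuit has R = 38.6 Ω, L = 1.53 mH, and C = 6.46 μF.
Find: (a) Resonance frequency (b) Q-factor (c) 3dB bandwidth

Step 1 — Resonance: ω₀ = 1/√(LC) = 1/√(0.00153·6.46e-06) = 1.006e+04 rad/s.
Step 2 — f₀ = ω₀/(2π) = 1601 Hz.
Step 3 — Series Q: Q = ω₀L/R = 1.006e+04·0.00153/38.6 = 0.3987.
Step 4 — Bandwidth: Δω = ω₀/Q = 2.523e+04 rad/s; BW = Δω/(2π) = 4015 Hz.

(a) f₀ = 1601 Hz  (b) Q = 0.3987  (c) BW = 4015 Hz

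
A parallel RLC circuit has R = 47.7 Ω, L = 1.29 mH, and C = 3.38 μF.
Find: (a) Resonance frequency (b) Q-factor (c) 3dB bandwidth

Step 1 — Resonance: ω₀ = 1/√(LC) = 1/√(0.00129·3.38e-06) = 1.514e+04 rad/s.
Step 2 — f₀ = ω₀/(2π) = 2410 Hz.
Step 3 — Parallel Q: Q = R/(ω₀L) = 47.7/(1.514e+04·0.00129) = 2.442.
Step 4 — Bandwidth: Δω = ω₀/Q = 6202 rad/s; BW = Δω/(2π) = 987.2 Hz.

(a) f₀ = 2410 Hz  (b) Q = 2.442  (c) BW = 987.2 Hz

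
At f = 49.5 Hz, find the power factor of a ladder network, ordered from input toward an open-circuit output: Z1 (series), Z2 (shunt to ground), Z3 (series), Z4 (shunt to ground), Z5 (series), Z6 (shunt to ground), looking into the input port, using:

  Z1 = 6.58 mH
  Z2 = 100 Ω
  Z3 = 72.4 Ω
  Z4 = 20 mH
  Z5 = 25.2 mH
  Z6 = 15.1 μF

Step 1 — Angular frequency: ω = 2π·f = 2π·49.5 = 311 rad/s.
Step 2 — Component impedances:
  Z1: Z = jωL = j·311·0.00658 = 0 + j2.046 Ω
  Z2: Z = R = 100 Ω
  Z3: Z = R = 72.4 Ω
  Z4: Z = jωL = j·311·0.02 = 0 + j6.22 Ω
  Z5: Z = jωL = j·311·0.0252 = 0 + j7.838 Ω
  Z6: Z = 1/(jωC) = -j/(ω·C) = 0 - j212.9 Ω
Step 3 — Ladder network (open output): work backward from the far end, alternating series and parallel combinations. Z_in = 42.08 + j4.202 Ω = 42.28∠5.7° Ω.
Step 4 — Power factor: PF = cos(φ) = Re(Z)/|Z| = 42.076/42.285 = 0.9951.
Step 5 — Type: Im(Z) = 4.202 ⇒ lagging (phase φ = 5.7°).

PF = 0.9951 (lagging, φ = 5.7°)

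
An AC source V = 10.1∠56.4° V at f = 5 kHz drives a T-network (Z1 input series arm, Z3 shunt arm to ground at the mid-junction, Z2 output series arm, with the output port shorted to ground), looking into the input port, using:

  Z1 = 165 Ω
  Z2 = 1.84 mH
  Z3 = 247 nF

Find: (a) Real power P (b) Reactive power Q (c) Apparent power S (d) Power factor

Step 1 — Angular frequency: ω = 2π·f = 2π·5000 = 3.142e+04 rad/s.
Step 2 — Component impedances:
  Z1: Z = R = 165 Ω
  Z2: Z = jωL = j·3.142e+04·0.00184 = 0 + j57.81 Ω
  Z3: Z = 1/(jωC) = -j/(ω·C) = 0 - j128.9 Ω
Step 3 — With the output port shorted to ground, the output series arm Z2 runs from the junction to ground; the shunt arm Z3 also runs from the junction to ground. They appear in parallel: Z3 || Z2 = 0 + j104.8 Ω.
Step 4 — Series with input arm Z1: Z_in = Z1 + (Z3 || Z2) = 165 + j104.8 Ω = 195.5∠32.4° Ω.
Step 5 — Source phasor: V = 10.1∠56.4° V = 5.589 + j8.413 V.
Step 6 — Current: I = V / Z = 0.04721 + j0.02099 A = 0.05167∠24.0° A.
Step 7 — Complex power: S = V·I* = 0.4405 + j0.2798 VA.
Step 8 — Real power: P = Re(S) = 0.4405 W.
Step 9 — Reactive power: Q = Im(S) = 0.2798 VAR.
Step 10 — Apparent power: |S| = 0.5218 VA.
Step 11 — Power factor: PF = P/|S| = 0.8441 (lagging).

(a) P = 0.4405 W  (b) Q = 0.2798 VAR  (c) S = 0.5218 VA  (d) PF = 0.8441 (lagging)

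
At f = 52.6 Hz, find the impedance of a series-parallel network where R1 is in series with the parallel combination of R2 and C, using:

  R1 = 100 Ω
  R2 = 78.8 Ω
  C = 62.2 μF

Step 1 — Angular frequency: ω = 2π·f = 2π·52.6 = 330.5 rad/s.
Step 2 — Component impedances:
  R1: Z = R = 100 Ω
  R2: Z = R = 78.8 Ω
  C: Z = 1/(jωC) = -j/(ω·C) = 0 - j48.65 Ω
Step 3 — Parallel branch: R2 || C = 1/(1/R2 + 1/C) = 21.74 - j35.22 Ω.
Step 4 — Series with R1: Z_total = R1 + (R2 || C) = 121.7 - j35.22 Ω = 126.7∠-16.1° Ω.

Z = 121.7 - j35.22 Ω = 126.7∠-16.1° Ω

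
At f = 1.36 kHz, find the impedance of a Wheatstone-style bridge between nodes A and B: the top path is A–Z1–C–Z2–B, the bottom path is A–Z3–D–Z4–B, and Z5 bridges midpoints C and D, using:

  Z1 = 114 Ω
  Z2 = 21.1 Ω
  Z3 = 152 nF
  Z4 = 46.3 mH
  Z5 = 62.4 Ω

Step 1 — Angular frequency: ω = 2π·f = 2π·1360 = 8545 rad/s.
Step 2 — Component impedances:
  Z1: Z = R = 114 Ω
  Z2: Z = R = 21.1 Ω
  Z3: Z = 1/(jωC) = -j/(ω·C) = 0 - j769.9 Ω
  Z4: Z = jωL = j·8545·0.0463 = 0 + j395.6 Ω
  Z5: Z = R = 62.4 Ω
Step 3 — Bridge requires nodal analysis (the Z5 bridge couples midpoints C and D, so the two paths cannot be reduced to a simple series/parallel combination). Setting node B to ground and injecting 1 A at node A, the 3-node admittance system at A, C, D solves to V_A = Z_AB = 130.2 - j15.13 Ω = 131.1∠-6.6° Ω.

Z = 130.2 - j15.13 Ω = 131.1∠-6.6° Ω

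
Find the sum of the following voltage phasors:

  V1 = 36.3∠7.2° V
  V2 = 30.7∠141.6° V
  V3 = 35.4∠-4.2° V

Step 1 — Convert each phasor to rectangular form:
  V1 = 36.3·(cos(7.2°) + j·sin(7.2°)) = 36.01 + j4.55 V
  V2 = 30.7·(cos(141.6°) + j·sin(141.6°)) = -24.06 + j19.07 V
  V3 = 35.4·(cos(-4.2°) + j·sin(-4.2°)) = 35.3 - j2.593 V
Step 2 — Sum components: V_total = 47.26 + j21.03 V.
Step 3 — Convert to polar: |V_total| = 51.73 V, ∠V_total = 24.0°.

V_total = 51.73∠24.0° V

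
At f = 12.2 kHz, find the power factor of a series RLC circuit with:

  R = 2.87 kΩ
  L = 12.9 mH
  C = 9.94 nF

Step 1 — Angular frequency: ω = 2π·f = 2π·1.22e+04 = 7.665e+04 rad/s.
Step 2 — Component impedances:
  R: Z = R = 2870 Ω
  L: Z = jωL = j·7.665e+04·0.0129 = 0 + j988.8 Ω
  C: Z = 1/(jωC) = -j/(ω·C) = 0 - j1312 Ω
Step 3 — Series combination: Z_total = R + L + C = 2870 - j323.6 Ω = 2888∠-6.4° Ω.
Step 4 — Power factor: PF = cos(φ) = Re(Z)/|Z| = 2870/2888.2 = 0.9937.
Step 5 — Type: Im(Z) = -323.6 ⇒ leading (phase φ = -6.4°).

PF = 0.9937 (leading, φ = -6.4°)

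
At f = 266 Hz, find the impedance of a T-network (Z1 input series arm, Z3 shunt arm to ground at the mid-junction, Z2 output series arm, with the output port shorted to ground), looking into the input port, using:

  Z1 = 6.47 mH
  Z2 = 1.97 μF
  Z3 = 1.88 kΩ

Step 1 — Angular frequency: ω = 2π·f = 2π·266 = 1671 rad/s.
Step 2 — Component impedances:
  Z1: Z = jωL = j·1671·0.00647 = 0 + j10.81 Ω
  Z2: Z = 1/(jωC) = -j/(ω·C) = 0 - j303.7 Ω
  Z3: Z = R = 1880 Ω
Step 3 — With the output port shorted to ground, the output series arm Z2 runs from the junction to ground; the shunt arm Z3 also runs from the junction to ground. They appear in parallel: Z3 || Z2 = 47.82 - j296 Ω.
Step 4 — Series with input arm Z1: Z_in = Z1 + (Z3 || Z2) = 47.82 - j285.2 Ω = 289.2∠-80.5° Ω.

Z = 47.82 - j285.2 Ω = 289.2∠-80.5° Ω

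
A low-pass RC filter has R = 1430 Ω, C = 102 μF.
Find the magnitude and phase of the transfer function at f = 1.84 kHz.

Step 1 — Angular frequency: ω = 2π·1840 = 1.156e+04 rad/s.
Step 2 — Transfer function: H(jω) = 1/(1 + jωRC).
Step 3 — Denominator: 1 + jωRC = 1 + j·1.156e+04·1430·0.000102 = 1 + j1686.
Step 4 — H = 3.517e-07 - j0.000593.
Step 5 — Magnitude: |H| = 0.000593 (-64.5 dB); phase: φ = -90.0°.

|H| = 0.000593 (-64.5 dB), φ = -90.0°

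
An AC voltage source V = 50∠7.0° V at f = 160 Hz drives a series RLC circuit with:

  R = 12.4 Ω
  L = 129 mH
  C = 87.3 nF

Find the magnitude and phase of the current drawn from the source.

Step 1 — Angular frequency: ω = 2π·f = 2π·160 = 1005 rad/s.
Step 2 — Component impedances:
  R: Z = R = 12.4 Ω
  L: Z = jωL = j·1005·0.129 = 0 + j129.7 Ω
  C: Z = 1/(jωC) = -j/(ω·C) = 0 - j1.139e+04 Ω
Step 3 — Series combination: Z_total = R + L + C = 12.4 - j1.126e+04 Ω = 1.126e+04∠-89.9° Ω.
Step 4 — Source phasor: V = 50∠7.0° V = 49.63 + j6.093 V.
Step 5 — Ohm's law: I = V / Z_total = (49.63 + j6.093) / (12.4 - j1.126e+04) = -0.0005361 + j0.004406 A.
Step 6 — Convert to polar: |I| = 0.004439 A, ∠I = 96.9°.

I = 0.004439∠96.9° A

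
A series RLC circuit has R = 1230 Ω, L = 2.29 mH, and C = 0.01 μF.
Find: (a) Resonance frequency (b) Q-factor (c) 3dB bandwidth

Step 1 — Resonance condition Im(Z)=0 gives ω₀ = 1/√(LC).
Step 2 — ω₀ = 1/√(0.00229·1e-08) = 2.09e+05 rad/s.
Step 3 — f₀ = ω₀/(2π) = 3.326e+04 Hz.
Step 4 — Series Q: Q = ω₀L/R = 2.09e+05·0.00229/1230 = 0.3891.
Step 5 — 3dB bandwidth: Δω = ω₀/Q = 5.371e+05 rad/s; BW = Δω/(2π) = 8.548e+04 Hz.

(a) f₀ = 3.326e+04 Hz  (b) Q = 0.3891  (c) BW = 8.548e+04 Hz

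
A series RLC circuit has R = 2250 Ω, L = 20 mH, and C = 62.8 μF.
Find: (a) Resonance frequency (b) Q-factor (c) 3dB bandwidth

Step 1 — Resonance: ω₀ = 1/√(LC) = 1/√(0.02·6.28e-05) = 892.3 rad/s.
Step 2 — f₀ = ω₀/(2π) = 142 Hz.
Step 3 — Series Q: Q = ω₀L/R = 892.3·0.02/2250 = 0.007931.
Step 4 — Bandwidth: Δω = ω₀/Q = 1.125e+05 rad/s; BW = Δω/(2π) = 1.79e+04 Hz.

(a) f₀ = 142 Hz  (b) Q = 0.007931  (c) BW = 1.79e+04 Hz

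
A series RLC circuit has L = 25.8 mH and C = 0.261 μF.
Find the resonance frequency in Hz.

Step 1 — Resonance condition Im(Z)=0 gives ω₀ = 1/√(LC).
Step 2 — ω₀ = 1/√(0.0258·2.61e-07) = 1.219e+04 rad/s.
Step 3 — f₀ = ω₀/(2π) = 1940 Hz.

f₀ = 1940 Hz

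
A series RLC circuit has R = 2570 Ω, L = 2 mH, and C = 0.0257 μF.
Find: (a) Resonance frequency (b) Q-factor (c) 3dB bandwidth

Step 1 — Resonance: ω₀ = 1/√(LC) = 1/√(0.002·2.57e-08) = 1.395e+05 rad/s.
Step 2 — f₀ = ω₀/(2π) = 2.22e+04 Hz.
Step 3 — Series Q: Q = ω₀L/R = 1.395e+05·0.002/2570 = 0.1085.
Step 4 — Bandwidth: Δω = ω₀/Q = 1.285e+06 rad/s; BW = Δω/(2π) = 2.045e+05 Hz.

(a) f₀ = 2.22e+04 Hz  (b) Q = 0.1085  (c) BW = 2.045e+05 Hz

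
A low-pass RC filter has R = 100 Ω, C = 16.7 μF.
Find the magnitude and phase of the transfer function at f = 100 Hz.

Step 1 — Angular frequency: ω = 2π·100 = 628.3 rad/s.
Step 2 — Transfer function: H(jω) = 1/(1 + jωRC).
Step 3 — Denominator: 1 + jωRC = 1 + j·628.3·100·1.67e-05 = 1 + j1.049.
Step 4 — H = 0.476 - j0.4994.
Step 5 — Magnitude: |H| = 0.6899 (-3.2 dB); phase: φ = -46.4°.

|H| = 0.6899 (-3.2 dB), φ = -46.4°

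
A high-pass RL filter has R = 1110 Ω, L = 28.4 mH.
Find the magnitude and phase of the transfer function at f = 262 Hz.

Step 1 — Angular frequency: ω = 2π·262 = 1646 rad/s.
Step 2 — Transfer function: H(jω) = jωL/(R + jωL).
Step 3 — Numerator jωL = j·46.75; denominator R + jωL = 1110 + j46.75.
Step 4 — H = 0.001771 + j0.04204.
Step 5 — Magnitude: |H| = 0.04208 (-27.5 dB); phase: φ = 87.6°.

|H| = 0.04208 (-27.5 dB), φ = 87.6°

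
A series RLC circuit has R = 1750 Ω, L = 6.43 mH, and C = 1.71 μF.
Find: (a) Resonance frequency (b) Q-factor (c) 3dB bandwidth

Step 1 — Resonance: ω₀ = 1/√(LC) = 1/√(0.00643·1.71e-06) = 9537 rad/s.
Step 2 — f₀ = ω₀/(2π) = 1518 Hz.
Step 3 — Series Q: Q = ω₀L/R = 9537·0.00643/1750 = 0.03504.
Step 4 — Bandwidth: Δω = ω₀/Q = 2.722e+05 rad/s; BW = Δω/(2π) = 4.332e+04 Hz.

(a) f₀ = 1518 Hz  (b) Q = 0.03504  (c) BW = 4.332e+04 Hz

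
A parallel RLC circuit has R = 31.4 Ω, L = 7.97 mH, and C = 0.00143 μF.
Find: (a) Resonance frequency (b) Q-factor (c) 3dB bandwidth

Step 1 — Resonance: ω₀ = 1/√(LC) = 1/√(0.00797·1.43e-09) = 2.962e+05 rad/s.
Step 2 — f₀ = ω₀/(2π) = 4.714e+04 Hz.
Step 3 — Parallel Q: Q = R/(ω₀L) = 31.4/(2.962e+05·0.00797) = 0.0133.
Step 4 — Bandwidth: Δω = ω₀/Q = 2.227e+07 rad/s; BW = Δω/(2π) = 3.544e+06 Hz.

(a) f₀ = 4.714e+04 Hz  (b) Q = 0.0133  (c) BW = 3.544e+06 Hz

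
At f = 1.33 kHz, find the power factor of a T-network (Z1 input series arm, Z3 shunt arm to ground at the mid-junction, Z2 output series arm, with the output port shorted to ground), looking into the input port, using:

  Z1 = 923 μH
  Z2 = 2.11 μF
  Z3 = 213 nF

Step 1 — Angular frequency: ω = 2π·f = 2π·1330 = 8357 rad/s.
Step 2 — Component impedances:
  Z1: Z = jωL = j·8357·0.000923 = 0 + j7.713 Ω
  Z2: Z = 1/(jωC) = -j/(ω·C) = 0 - j56.71 Ω
  Z3: Z = 1/(jωC) = -j/(ω·C) = 0 - j561.8 Ω
Step 3 — With the output port shorted to ground, the output series arm Z2 runs from the junction to ground; the shunt arm Z3 also runs from the junction to ground. They appear in parallel: Z3 || Z2 = 0 - j51.51 Ω.
Step 4 — Series with input arm Z1: Z_in = Z1 + (Z3 || Z2) = 0 - j43.8 Ω = 43.8∠-90.0° Ω.
Step 5 — Power factor: PF = cos(φ) = Re(Z)/|Z| = 0/43.8 = 0.
Step 6 — Type: Im(Z) = -43.8 ⇒ leading (phase φ = -90.0°).

PF = 0 (leading, φ = -90.0°)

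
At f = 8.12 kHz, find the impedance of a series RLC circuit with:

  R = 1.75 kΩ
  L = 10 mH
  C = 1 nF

Step 1 — Angular frequency: ω = 2π·f = 2π·8120 = 5.102e+04 rad/s.
Step 2 — Component impedances:
  R: Z = R = 1750 Ω
  L: Z = jωL = j·5.102e+04·0.01 = 0 + j510.2 Ω
  C: Z = 1/(jωC) = -j/(ω·C) = 0 - j1.96e+04 Ω
Step 3 — Series combination: Z_total = R + L + C = 1750 - j1.909e+04 Ω = 1.917e+04∠-84.8° Ω.

Z = 1750 - j1.909e+04 Ω = 1.917e+04∠-84.8° Ω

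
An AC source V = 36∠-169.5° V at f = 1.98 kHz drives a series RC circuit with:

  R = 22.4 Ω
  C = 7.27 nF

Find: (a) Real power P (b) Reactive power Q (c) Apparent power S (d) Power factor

Step 1 — Angular frequency: ω = 2π·f = 2π·1980 = 1.244e+04 rad/s.
Step 2 — Component impedances:
  R: Z = R = 22.4 Ω
  C: Z = 1/(jωC) = -j/(ω·C) = 0 - j1.106e+04 Ω
Step 3 — Series combination: Z_total = R + C = 22.4 - j1.106e+04 Ω = 1.106e+04∠-89.9° Ω.
Step 4 — Source phasor: V = 36∠-169.5° V = -35.4 - j6.56 V.
Step 5 — Current: I = V / Z = 0.0005869 - j0.003203 A = 0.003256∠-79.6° A.
Step 6 — Complex power: S = V·I* = 0.0002375 - j0.1172 VA.
Step 7 — Real power: P = Re(S) = 0.0002375 W.
Step 8 — Reactive power: Q = Im(S) = -0.1172 VAR.
Step 9 — Apparent power: |S| = 0.1172 VA.
Step 10 — Power factor: PF = P/|S| = 0.002026 (leading).

(a) P = 0.0002375 W  (b) Q = -0.1172 VAR  (c) S = 0.1172 VA  (d) PF = 0.002026 (leading)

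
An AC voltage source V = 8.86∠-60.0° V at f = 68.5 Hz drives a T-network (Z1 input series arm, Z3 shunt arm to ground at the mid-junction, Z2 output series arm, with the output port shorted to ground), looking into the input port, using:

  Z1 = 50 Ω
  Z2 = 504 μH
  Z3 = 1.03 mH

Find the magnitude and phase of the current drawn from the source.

Step 1 — Angular frequency: ω = 2π·f = 2π·68.5 = 430.4 rad/s.
Step 2 — Component impedances:
  Z1: Z = R = 50 Ω
  Z2: Z = jωL = j·430.4·0.000504 = 0 + j0.2169 Ω
  Z3: Z = jωL = j·430.4·0.00103 = 0 + j0.4433 Ω
Step 3 — With the output port shorted to ground, the output series arm Z2 runs from the junction to ground; the shunt arm Z3 also runs from the junction to ground. They appear in parallel: Z3 || Z2 = 0 + j0.1457 Ω.
Step 4 — Series with input arm Z1: Z_in = Z1 + (Z3 || Z2) = 50 + j0.1457 Ω = 50∠0.2° Ω.
Step 5 — Source phasor: V = 8.86∠-60.0° V = 4.43 - j7.673 V.
Step 6 — Ohm's law: I = V / Z_total = (4.43 - j7.673) / (50 + j0.1457) = 0.08815 - j0.1537 A.
Step 7 — Convert to polar: |I| = 0.1772 A, ∠I = -60.2°.

I = 0.1772∠-60.2° A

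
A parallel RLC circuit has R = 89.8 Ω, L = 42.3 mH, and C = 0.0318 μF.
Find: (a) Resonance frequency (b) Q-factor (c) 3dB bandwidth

Step 1 — Resonance: ω₀ = 1/√(LC) = 1/√(0.0423·3.18e-08) = 2.727e+04 rad/s.
Step 2 — f₀ = ω₀/(2π) = 4339 Hz.
Step 3 — Parallel Q: Q = R/(ω₀L) = 89.8/(2.727e+04·0.0423) = 0.07786.
Step 4 — Bandwidth: Δω = ω₀/Q = 3.502e+05 rad/s; BW = Δω/(2π) = 5.573e+04 Hz.

(a) f₀ = 4339 Hz  (b) Q = 0.07786  (c) BW = 5.573e+04 Hz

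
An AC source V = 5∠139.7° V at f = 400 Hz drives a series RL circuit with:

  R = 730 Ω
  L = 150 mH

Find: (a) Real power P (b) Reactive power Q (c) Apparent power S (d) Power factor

Step 1 — Angular frequency: ω = 2π·f = 2π·400 = 2513 rad/s.
Step 2 — Component impedances:
  R: Z = R = 730 Ω
  L: Z = jωL = j·2513·0.15 = 0 + j377 Ω
Step 3 — Series combination: Z_total = R + L = 730 + j377 Ω = 821.6∠27.3° Ω.
Step 4 — Source phasor: V = 5∠139.7° V = -3.813 + j3.234 V.
Step 5 — Current: I = V / Z = -0.002318 + j0.005627 A = 0.006086∠112.4° A.
Step 6 — Complex power: S = V·I* = 0.02704 + j0.01396 VA.
Step 7 — Real power: P = Re(S) = 0.02704 W.
Step 8 — Reactive power: Q = Im(S) = 0.01396 VAR.
Step 9 — Apparent power: |S| = 0.03043 VA.
Step 10 — Power factor: PF = P/|S| = 0.8885 (lagging).

(a) P = 0.02704 W  (b) Q = 0.01396 VAR  (c) S = 0.03043 VA  (d) PF = 0.8885 (lagging)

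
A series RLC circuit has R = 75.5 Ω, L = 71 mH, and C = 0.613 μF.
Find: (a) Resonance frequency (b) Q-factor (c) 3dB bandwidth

Step 1 — Resonance: ω₀ = 1/√(LC) = 1/√(0.071·6.13e-07) = 4793 rad/s.
Step 2 — f₀ = ω₀/(2π) = 762.9 Hz.
Step 3 — Series Q: Q = ω₀L/R = 4793·0.071/75.5 = 4.508.
Step 4 — Bandwidth: Δω = ω₀/Q = 1063 rad/s; BW = Δω/(2π) = 169.2 Hz.

(a) f₀ = 762.9 Hz  (b) Q = 4.508  (c) BW = 169.2 Hz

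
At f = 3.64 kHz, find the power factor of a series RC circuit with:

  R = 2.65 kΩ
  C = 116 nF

Step 1 — Angular frequency: ω = 2π·f = 2π·3640 = 2.287e+04 rad/s.
Step 2 — Component impedances:
  R: Z = R = 2650 Ω
  C: Z = 1/(jωC) = -j/(ω·C) = 0 - j376.9 Ω
Step 3 — Series combination: Z_total = R + C = 2650 - j376.9 Ω = 2677∠-8.1° Ω.
Step 4 — Power factor: PF = cos(φ) = Re(Z)/|Z| = 2650/2676.7 = 0.99.
Step 5 — Type: Im(Z) = -376.9 ⇒ leading (phase φ = -8.1°).

PF = 0.99 (leading, φ = -8.1°)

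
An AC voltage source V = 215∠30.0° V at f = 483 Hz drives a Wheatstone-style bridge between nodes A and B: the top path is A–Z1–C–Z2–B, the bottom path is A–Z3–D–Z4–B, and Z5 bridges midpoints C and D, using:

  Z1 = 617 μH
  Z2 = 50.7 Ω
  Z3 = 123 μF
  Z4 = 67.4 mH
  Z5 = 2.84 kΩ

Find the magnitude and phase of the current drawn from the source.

Step 1 — Angular frequency: ω = 2π·f = 2π·483 = 3035 rad/s.
Step 2 — Component impedances:
  Z1: Z = jωL = j·3035·0.000617 = 0 + j1.872 Ω
  Z2: Z = R = 50.7 Ω
  Z3: Z = 1/(jωC) = -j/(ω·C) = 0 - j2.679 Ω
  Z4: Z = jωL = j·3035·0.0674 = 0 + j204.5 Ω
  Z5: Z = R = 2840 Ω
Step 3 — Bridge requires nodal analysis (the Z5 bridge couples midpoints C and D, so the two paths cannot be reduced to a simple series/parallel combination). Setting node B to ground and injecting 1 A at node A, the 3-node admittance system at A, C, D solves to V_A = Z_AB = 46.87 + j13.52 Ω = 48.78∠16.1° Ω.
Step 4 — Source phasor: V = 215∠30.0° V = 186.2 + j107.5 V.
Step 5 — Ohm's law: I = V / Z_total = (186.2 + j107.5) / (46.87 + j13.52) = 4.278 + j1.06 A.
Step 6 — Convert to polar: |I| = 4.407 A, ∠I = 13.9°.

I = 4.407∠13.9° A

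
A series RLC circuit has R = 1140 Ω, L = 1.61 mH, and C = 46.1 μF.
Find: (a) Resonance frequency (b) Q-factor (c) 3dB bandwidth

Step 1 — Resonance condition Im(Z)=0 gives ω₀ = 1/√(LC).
Step 2 — ω₀ = 1/√(0.00161·4.61e-05) = 3671 rad/s.
Step 3 — f₀ = ω₀/(2π) = 584.2 Hz.
Step 4 — Series Q: Q = ω₀L/R = 3671·0.00161/1140 = 0.005184.
Step 5 — 3dB bandwidth: Δω = ω₀/Q = 7.081e+05 rad/s; BW = Δω/(2π) = 1.127e+05 Hz.

(a) f₀ = 584.2 Hz  (b) Q = 0.005184  (c) BW = 1.127e+05 Hz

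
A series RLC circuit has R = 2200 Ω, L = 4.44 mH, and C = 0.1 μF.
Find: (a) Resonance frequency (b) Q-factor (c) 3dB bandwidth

Step 1 — Resonance: ω₀ = 1/√(LC) = 1/√(0.00444·1e-07) = 4.746e+04 rad/s.
Step 2 — f₀ = ω₀/(2π) = 7553 Hz.
Step 3 — Series Q: Q = ω₀L/R = 4.746e+04·0.00444/2200 = 0.09578.
Step 4 — Bandwidth: Δω = ω₀/Q = 4.955e+05 rad/s; BW = Δω/(2π) = 7.886e+04 Hz.

(a) f₀ = 7553 Hz  (b) Q = 0.09578  (c) BW = 7.886e+04 Hz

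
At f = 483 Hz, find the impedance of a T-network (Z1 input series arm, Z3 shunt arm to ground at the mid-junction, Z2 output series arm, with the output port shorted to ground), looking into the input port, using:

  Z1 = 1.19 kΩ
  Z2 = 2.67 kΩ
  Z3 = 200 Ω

Step 1 — Angular frequency: ω = 2π·f = 2π·483 = 3035 rad/s.
Step 2 — Component impedances:
  Z1: Z = R = 1190 Ω
  Z2: Z = R = 2670 Ω
  Z3: Z = R = 200 Ω
Step 3 — With the output port shorted to ground, the output series arm Z2 runs from the junction to ground; the shunt arm Z3 also runs from the junction to ground. They appear in parallel: Z3 || Z2 = 186.1 Ω.
Step 4 — Series with input arm Z1: Z_in = Z1 + (Z3 || Z2) = 1376 Ω = 1376∠0.0° Ω.

Z = 1376 Ω = 1376∠0.0° Ω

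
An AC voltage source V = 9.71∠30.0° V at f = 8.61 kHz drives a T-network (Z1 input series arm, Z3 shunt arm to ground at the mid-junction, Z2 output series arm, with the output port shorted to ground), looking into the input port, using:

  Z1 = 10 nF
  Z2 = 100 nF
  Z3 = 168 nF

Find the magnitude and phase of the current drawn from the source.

Step 1 — Angular frequency: ω = 2π·f = 2π·8610 = 5.41e+04 rad/s.
Step 2 — Component impedances:
  Z1: Z = 1/(jωC) = -j/(ω·C) = 0 - j1848 Ω
  Z2: Z = 1/(jωC) = -j/(ω·C) = 0 - j184.8 Ω
  Z3: Z = 1/(jωC) = -j/(ω·C) = 0 - j110 Ω
Step 3 — With the output port shorted to ground, the output series arm Z2 runs from the junction to ground; the shunt arm Z3 also runs from the junction to ground. They appear in parallel: Z3 || Z2 = 0 - j68.97 Ω.
Step 4 — Series with input arm Z1: Z_in = Z1 + (Z3 || Z2) = 0 - j1917 Ω = 1917∠-90.0° Ω.
Step 5 — Source phasor: V = 9.71∠30.0° V = 8.409 + j4.855 V.
Step 6 — Ohm's law: I = V / Z_total = (8.409 + j4.855) / (0 - j1917) = -0.002532 + j0.004386 A.
Step 7 — Convert to polar: |I| = 0.005064 A, ∠I = 120.0°.

I = 0.005064∠120.0° A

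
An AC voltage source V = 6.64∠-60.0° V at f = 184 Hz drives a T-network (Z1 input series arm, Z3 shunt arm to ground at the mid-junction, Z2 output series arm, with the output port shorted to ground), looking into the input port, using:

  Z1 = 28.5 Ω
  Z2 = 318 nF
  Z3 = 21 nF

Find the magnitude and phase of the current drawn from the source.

Step 1 — Angular frequency: ω = 2π·f = 2π·184 = 1156 rad/s.
Step 2 — Component impedances:
  Z1: Z = R = 28.5 Ω
  Z2: Z = 1/(jωC) = -j/(ω·C) = 0 - j2720 Ω
  Z3: Z = 1/(jωC) = -j/(ω·C) = 0 - j4.119e+04 Ω
Step 3 — With the output port shorted to ground, the output series arm Z2 runs from the junction to ground; the shunt arm Z3 also runs from the junction to ground. They appear in parallel: Z3 || Z2 = 0 - j2552 Ω.
Step 4 — Series with input arm Z1: Z_in = Z1 + (Z3 || Z2) = 28.5 - j2552 Ω = 2552∠-89.4° Ω.
Step 5 — Source phasor: V = 6.64∠-60.0° V = 3.32 - j5.75 V.
Step 6 — Ohm's law: I = V / Z_total = (3.32 - j5.75) / (28.5 - j2552) = 0.002268 + j0.001276 A.
Step 7 — Convert to polar: |I| = 0.002602 A, ∠I = 29.4°.

I = 0.002602∠29.4° A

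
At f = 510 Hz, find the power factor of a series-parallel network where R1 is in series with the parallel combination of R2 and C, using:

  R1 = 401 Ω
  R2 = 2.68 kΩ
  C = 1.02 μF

Step 1 — Angular frequency: ω = 2π·f = 2π·510 = 3204 rad/s.
Step 2 — Component impedances:
  R1: Z = R = 401 Ω
  R2: Z = R = 2680 Ω
  C: Z = 1/(jωC) = -j/(ω·C) = 0 - j305.9 Ω
Step 3 — Parallel branch: R2 || C = 1/(1/R2 + 1/C) = 34.48 - j302 Ω.
Step 4 — Series with R1: Z_total = R1 + (R2 || C) = 435.5 - j302 Ω = 530∠-34.7° Ω.
Step 5 — Power factor: PF = cos(φ) = Re(Z)/|Z| = 435.5/530 = 0.8217.
Step 6 — Type: Im(Z) = -302 ⇒ leading (phase φ = -34.7°).

PF = 0.8217 (leading, φ = -34.7°)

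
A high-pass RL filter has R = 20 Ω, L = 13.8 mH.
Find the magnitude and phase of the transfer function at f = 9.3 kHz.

Step 1 — Angular frequency: ω = 2π·9300 = 5.843e+04 rad/s.
Step 2 — Transfer function: H(jω) = jωL/(R + jωL).
Step 3 — Numerator jωL = j·806.4; denominator R + jωL = 20 + j806.4.
Step 4 — H = 0.9994 + j0.02479.
Step 5 — Magnitude: |H| = 0.9997 (-0.0 dB); phase: φ = 1.4°.

|H| = 0.9997 (-0.0 dB), φ = 1.4°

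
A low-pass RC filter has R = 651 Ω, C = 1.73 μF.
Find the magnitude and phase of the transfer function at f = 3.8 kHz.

Step 1 — Angular frequency: ω = 2π·3800 = 2.388e+04 rad/s.
Step 2 — Transfer function: H(jω) = 1/(1 + jωRC).
Step 3 — Denominator: 1 + jωRC = 1 + j·2.388e+04·651·1.73e-06 = 1 + j26.89.
Step 4 — H = 0.001381 - j0.03714.
Step 5 — Magnitude: |H| = 0.03716 (-28.6 dB); phase: φ = -87.9°.

|H| = 0.03716 (-28.6 dB), φ = -87.9°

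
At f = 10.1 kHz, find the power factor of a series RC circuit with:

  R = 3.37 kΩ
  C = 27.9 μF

Step 1 — Angular frequency: ω = 2π·f = 2π·1.01e+04 = 6.346e+04 rad/s.
Step 2 — Component impedances:
  R: Z = R = 3370 Ω
  C: Z = 1/(jωC) = -j/(ω·C) = 0 - j0.5648 Ω
Step 3 — Series combination: Z_total = R + C = 3370 - j0.5648 Ω = 3370∠-0.0° Ω.
Step 4 — Power factor: PF = cos(φ) = Re(Z)/|Z| = 3370/3370 = 1.
Step 5 — Type: Im(Z) = -0.5648 ⇒ leading (phase φ = -0.0°).

PF = 1 (leading, φ = -0.0°)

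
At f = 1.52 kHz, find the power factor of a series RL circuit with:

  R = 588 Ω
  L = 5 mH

Step 1 — Angular frequency: ω = 2π·f = 2π·1520 = 9550 rad/s.
Step 2 — Component impedances:
  R: Z = R = 588 Ω
  L: Z = jωL = j·9550·0.005 = 0 + j47.75 Ω
Step 3 — Series combination: Z_total = R + L = 588 + j47.75 Ω = 589.9∠4.6° Ω.
Step 4 — Power factor: PF = cos(φ) = Re(Z)/|Z| = 588/589.94 = 0.9967.
Step 5 — Type: Im(Z) = 47.75 ⇒ lagging (phase φ = 4.6°).

PF = 0.9967 (lagging, φ = 4.6°)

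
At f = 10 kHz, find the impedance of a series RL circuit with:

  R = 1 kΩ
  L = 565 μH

Step 1 — Angular frequency: ω = 2π·f = 2π·1e+04 = 6.283e+04 rad/s.
Step 2 — Component impedances:
  R: Z = R = 1000 Ω
  L: Z = jωL = j·6.283e+04·0.000565 = 0 + j35.5 Ω
Step 3 — Series combination: Z_total = R + L = 1000 + j35.5 Ω = 1001∠2.0° Ω.

Z = 1000 + j35.5 Ω = 1001∠2.0° Ω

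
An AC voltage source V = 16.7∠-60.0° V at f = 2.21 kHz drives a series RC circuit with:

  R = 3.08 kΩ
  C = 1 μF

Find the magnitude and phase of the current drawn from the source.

Step 1 — Angular frequency: ω = 2π·f = 2π·2210 = 1.389e+04 rad/s.
Step 2 — Component impedances:
  R: Z = R = 3080 Ω
  C: Z = 1/(jωC) = -j/(ω·C) = 0 - j72.02 Ω
Step 3 — Series combination: Z_total = R + C = 3080 - j72.02 Ω = 3081∠-1.3° Ω.
Step 4 — Source phasor: V = 16.7∠-60.0° V = 8.35 - j14.46 V.
Step 5 — Ohm's law: I = V / Z_total = (8.35 - j14.46) / (3080 - j72.02) = 0.002819 - j0.00463 A.
Step 6 — Convert to polar: |I| = 0.005421 A, ∠I = -58.7°.

I = 0.005421∠-58.7° A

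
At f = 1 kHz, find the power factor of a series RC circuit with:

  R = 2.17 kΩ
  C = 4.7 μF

Step 1 — Angular frequency: ω = 2π·f = 2π·1000 = 6283 rad/s.
Step 2 — Component impedances:
  R: Z = R = 2170 Ω
  C: Z = 1/(jωC) = -j/(ω·C) = 0 - j33.86 Ω
Step 3 — Series combination: Z_total = R + C = 2170 - j33.86 Ω = 2170∠-0.9° Ω.
Step 4 — Power factor: PF = cos(φ) = Re(Z)/|Z| = 2170/2170.3 = 0.9999.
Step 5 — Type: Im(Z) = -33.86 ⇒ leading (phase φ = -0.9°).

PF = 0.9999 (leading, φ = -0.9°)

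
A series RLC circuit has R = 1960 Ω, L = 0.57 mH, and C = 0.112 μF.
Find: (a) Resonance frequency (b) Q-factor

Step 1 — Resonance condition Im(Z)=0 gives ω₀ = 1/√(LC).
Step 2 — ω₀ = 1/√(0.00057·1.12e-07) = 1.252e+05 rad/s.
Step 3 — f₀ = ω₀/(2π) = 1.992e+04 Hz.
Step 4 — Series Q: Q = ω₀L/R = 1.252e+05·0.00057/1960 = 0.0364.

(a) f₀ = 1.992e+04 Hz  (b) Q = 0.0364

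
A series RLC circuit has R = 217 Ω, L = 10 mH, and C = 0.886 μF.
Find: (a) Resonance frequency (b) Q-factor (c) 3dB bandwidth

Step 1 — Resonance condition Im(Z)=0 gives ω₀ = 1/√(LC).
Step 2 — ω₀ = 1/√(0.01·8.86e-07) = 1.062e+04 rad/s.
Step 3 — f₀ = ω₀/(2π) = 1691 Hz.
Step 4 — Series Q: Q = ω₀L/R = 1.062e+04·0.01/217 = 0.4896.
Step 5 — 3dB bandwidth: Δω = ω₀/Q = 2.17e+04 rad/s; BW = Δω/(2π) = 3454 Hz.

(a) f₀ = 1691 Hz  (b) Q = 0.4896  (c) BW = 3454 Hz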